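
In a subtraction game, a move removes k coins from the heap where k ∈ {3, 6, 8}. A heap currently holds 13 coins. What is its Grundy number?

0

Grundy values for subtraction set {3, 6, 8}:
k:     0  1  2  3  4  5  6  7  8  9 10 11 12 13
g(k):  0  0  0  1  1  1  2  2  2  3  3  0  0  0
So g(13) = 0.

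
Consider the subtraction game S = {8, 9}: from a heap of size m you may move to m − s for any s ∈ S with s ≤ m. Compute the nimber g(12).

1

Build the Grundy sequence with g(k) = mex{g(k−s) : s ∈ {8, 9}, s ≤ k}:
g(0) = mex{} = 0
g(1) = mex{} = 0
g(2) = mex{} = 0
g(3) = mex{} = 0
g(4) = mex{} = 0
g(5) = mex{} = 0
g(6) = mex{} = 0
g(7) = mex{} = 0
g(8) = mex{0} = 1
g(9) = mex{0} = 1
g(10) = mex{0} = 1
g(11) = mex{0} = 1
g(12) = mex{0} = 1
So g(12) = 1.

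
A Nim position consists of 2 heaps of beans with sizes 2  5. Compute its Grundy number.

In binary:
  010  (2)
  101  (5)
  ---
  111  (7)

7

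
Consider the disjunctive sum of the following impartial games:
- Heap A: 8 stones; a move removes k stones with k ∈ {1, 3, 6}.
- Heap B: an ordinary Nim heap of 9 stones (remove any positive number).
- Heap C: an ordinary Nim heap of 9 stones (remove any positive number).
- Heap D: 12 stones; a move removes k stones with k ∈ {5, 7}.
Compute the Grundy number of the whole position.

2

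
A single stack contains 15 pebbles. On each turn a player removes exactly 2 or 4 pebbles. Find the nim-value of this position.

Compute g(0), g(1), … for moves {2, 4}:
k:     0  1  2  3  4  5  6  7  8  9 10 11 12 13 14 15
g(k):  0  0  1  1  2  2  0  0  1  1  2  2  0  0  1  1
So g(15) = 1.

1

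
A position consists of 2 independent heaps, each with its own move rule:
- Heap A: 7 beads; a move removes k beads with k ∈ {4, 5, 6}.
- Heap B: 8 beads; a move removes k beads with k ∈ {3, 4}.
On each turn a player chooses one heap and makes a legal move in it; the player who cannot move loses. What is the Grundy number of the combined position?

Grundy values for heap A (subtraction set {4, 5, 6}):
g(0) = mex{} = 0
g(1) = mex{} = 0
g(2) = mex{} = 0
g(3) = mex{} = 0
g(4) = mex{0} = 1
g(5) = mex{0} = 1
g(6) = mex{0} = 1
g(7) = mex{0} = 1
So g(7) = 1.
Grundy values for heap B (subtraction set {3, 4}):
g(0) = mex{} = 0
g(1) = mex{} = 0
g(2) = mex{} = 0
g(3) = mex{0} = 1
g(4) = mex{0} = 1
g(5) = mex{0} = 1
g(6) = mex{0,1} = 2
g(7) = mex{1} = 0
g(8) = mex{1} = 0
So g(8) = 0.
By the Sprague-Grundy theorem, the Grundy value of a sum of independent games is the XOR of the component values.
Combined value = 1 ⊕ 0 = 1.

1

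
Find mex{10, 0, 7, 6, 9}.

0 is in the set but 1 is not, so the mex is 1.

1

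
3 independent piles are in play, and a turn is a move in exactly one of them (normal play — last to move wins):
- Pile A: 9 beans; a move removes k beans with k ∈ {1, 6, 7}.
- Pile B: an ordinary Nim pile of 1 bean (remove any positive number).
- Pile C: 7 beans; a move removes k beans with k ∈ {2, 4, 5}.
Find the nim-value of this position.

2

Build the Grundy sequence for pile A with g(k) = mex{g(k−s) : s ∈ {1, 6, 7}, s ≤ k}:
k:     0  1  2  3  4  5  6  7  8  9
g(k):  0  1  0  1  0  1  2  3  2  3
So g(9) = 3.
Pile B is a plain Nim pile of size 1, so its Grundy value is 1.
For pile C, compute g(0), g(1), … with moves {2, 4, 5}:
g(0) = mex{} = 0
g(1) = mex{} = 0
g(2) = mex{0} = 1
g(3) = mex{0} = 1
g(4) = mex{0,1} = 2
g(5) = mex{0,1} = 2
g(6) = mex{0,1,2} = 3
g(7) = mex{1,2} = 0
So g(7) = 0.
By the Sprague-Grundy theorem, the Grundy value of a sum of independent games is the XOR of the component values.
Combined value = 3 ⊕ 1 ⊕ 0 = 2.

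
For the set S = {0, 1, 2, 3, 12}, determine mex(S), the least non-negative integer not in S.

4

The values 0, 1, 2, 3 are all present; 4 is the first non-negative integer missing from the set.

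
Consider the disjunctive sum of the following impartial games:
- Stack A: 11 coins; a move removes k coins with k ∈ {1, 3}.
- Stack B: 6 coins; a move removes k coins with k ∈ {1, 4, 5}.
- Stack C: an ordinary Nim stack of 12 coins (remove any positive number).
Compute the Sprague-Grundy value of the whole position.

15

For stack A, compute g(0), g(1), … with moves {1, 3}:
g(0) = mex{} = 0
g(1) = mex{0} = 1
g(2) = mex{1} = 0
g(3) = mex{0} = 1
g(4) = mex{1} = 0
g(5) = mex{0} = 1
g(6) = mex{1} = 0
g(7) = mex{0} = 1
g(8) = mex{1} = 0
g(9) = mex{0} = 1
g(10) = mex{1} = 0
g(11) = mex{0} = 1
So g(11) = 1.
For stack B, compute g(0), g(1), … with moves {1, 4, 5}:
k:     0  1  2  3  4  5  6
g(k):  0  1  0  1  2  3  2
So g(6) = 2.
Stack C is a plain Nim stack of size 12, so its Grundy value is 12.
By the Sprague-Grundy theorem, the Grundy value of a sum of independent games is the XOR of the component values.
Combined value = 1 XOR 2 XOR 12 = 15.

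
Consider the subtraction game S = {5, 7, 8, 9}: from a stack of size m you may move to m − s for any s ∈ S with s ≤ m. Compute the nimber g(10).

2

Compute g(0), g(1), … for moves {5, 7, 8, 9}:
k:     0  1  2  3  4  5  6  7  8  9 10
g(k):  0  0  0  0  0  1  1  1  1  1  2
So g(10) = 2.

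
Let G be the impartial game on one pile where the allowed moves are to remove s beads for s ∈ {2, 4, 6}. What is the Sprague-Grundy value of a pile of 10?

Compute g(0), g(1), … for moves {2, 4, 6}:
k:     0  1  2  3  4  5  6  7  8  9 10
g(k):  0  0  1  1  2  2  3  3  0  0  1
So g(10) = 1.

1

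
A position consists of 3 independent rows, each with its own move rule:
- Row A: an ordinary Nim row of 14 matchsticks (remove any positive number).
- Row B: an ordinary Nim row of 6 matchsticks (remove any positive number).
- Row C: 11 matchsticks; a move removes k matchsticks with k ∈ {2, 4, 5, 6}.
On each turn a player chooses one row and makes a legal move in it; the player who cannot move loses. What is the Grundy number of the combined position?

Row A is a plain Nim row of size 14, so its Grundy value is 14.
Row B is a plain Nim row of size 6, so its Grundy value is 6.
For row C, compute g(0), g(1), … with moves {2, 4, 5, 6}:
g(0) = mex{} = 0
g(1) = mex{} = 0
g(2) = mex{0} = 1
g(3) = mex{0} = 1
g(4) = mex{0,1} = 2
g(5) = mex{0,1} = 2
g(6) = mex{0,1,2} = 3
g(7) = mex{0,1,2} = 3
g(8) = mex{1,2,3} = 0
g(9) = mex{1,2,3} = 0
g(10) = mex{0,2,3} = 1
g(11) = mex{0,2,3} = 1
So g(11) = 1.
By the Sprague-Grundy theorem, the Grundy value of a sum of independent games is the XOR of the component values.
Combined value = 14 XOR 6 XOR 1 = 9.

9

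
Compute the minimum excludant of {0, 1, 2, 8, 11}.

3

The values 0, 1, 2 are all present; 3 is the first non-negative integer missing from the set.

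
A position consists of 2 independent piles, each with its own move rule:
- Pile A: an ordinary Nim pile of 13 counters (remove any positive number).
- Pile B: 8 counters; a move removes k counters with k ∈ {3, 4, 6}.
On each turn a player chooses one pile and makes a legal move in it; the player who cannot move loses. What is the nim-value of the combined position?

Pile A is a plain Nim pile of size 13, so its Grundy value is 13.
For pile B, compute g(0), g(1), … with moves {3, 4, 6}:
k:     0  1  2  3  4  5  6  7  8
g(k):  0  0  0  1  1  1  2  2  2
So g(8) = 2.
By the Sprague-Grundy theorem, the Grundy value of a sum of independent games is the XOR of the component values.
Combined value = 13 XOR 2 = 15.

15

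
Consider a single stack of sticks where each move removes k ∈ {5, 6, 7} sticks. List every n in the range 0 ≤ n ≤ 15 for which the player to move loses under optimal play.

0, 1, 2, 3, 4, 12, 13, 14, 15

Compute g(0), g(1), … for moves {5, 6, 7}:
k:     0  1  2  3  4  5  6  7  8  9 10 11 12 13 14 15
g(k):  0  0  0  0  0  1  1  1  1  1  2  2  0  0  0  0
The P-positions (g = 0) in 0..15 are 0, 1, 2, 3, 4, 12, 13, 14, 15.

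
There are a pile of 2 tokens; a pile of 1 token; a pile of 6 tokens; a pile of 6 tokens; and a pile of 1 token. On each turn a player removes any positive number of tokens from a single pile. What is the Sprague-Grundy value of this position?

Compute the nim-sum pairwise:
2 XOR 1 = 3
3 XOR 6 = 5
5 XOR 6 = 3
3 XOR 1 = 2

2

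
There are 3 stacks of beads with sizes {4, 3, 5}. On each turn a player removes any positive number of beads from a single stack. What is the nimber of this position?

Nim-sum: 4 ⊕ 3 ⊕ 5 = 2.

2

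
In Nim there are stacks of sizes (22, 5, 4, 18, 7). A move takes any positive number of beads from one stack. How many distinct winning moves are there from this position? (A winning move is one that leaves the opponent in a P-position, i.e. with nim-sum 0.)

Nim-sum: 22 ⊕ 5 ⊕ 4 ⊕ 18 ⊕ 7 = 2.
The overall nim-sum is X = 2. A stack of size p has a winning move iff p XOR X < p (reduce it to p XOR X).
  22: 22 XOR 2 = 20 < 22 — winning move (to 20).
  5: 5 XOR 2 = 7 ≥ 5 — no move.
  4: 4 XOR 2 = 6 ≥ 4 — no move.
  18: 18 XOR 2 = 16 < 18 — winning move (to 16).
  7: 7 XOR 2 = 5 < 7 — winning move (to 5).
That gives 3 winning moves.

3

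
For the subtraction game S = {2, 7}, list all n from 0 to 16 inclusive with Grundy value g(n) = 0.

0, 1, 4, 5, 9, 10, 13, 14

Compute g(0), g(1), … for moves {2, 7}:
k:     0  1  2  3  4  5  6  7  8  9 10 11 12 13 14 15 16
g(k):  0  0  1  1  0  0  1  1  2  0  0  1  1  0  0  1  1
The P-positions (g = 0) in 0..16 are 0, 1, 4, 5, 9, 10, 13, 14.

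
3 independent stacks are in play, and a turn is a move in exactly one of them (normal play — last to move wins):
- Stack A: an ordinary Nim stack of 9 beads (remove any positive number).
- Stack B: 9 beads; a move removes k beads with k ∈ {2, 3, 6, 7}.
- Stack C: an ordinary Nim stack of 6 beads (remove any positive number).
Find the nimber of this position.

15

Stack A is a plain Nim stack of size 9, so its Grundy value is 9.
For stack B, compute g(0), g(1), … with moves {2, 3, 6, 7}:
k:     0  1  2  3  4  5  6  7  8  9
g(k):  0  0  1  1  2  0  3  1  2  0
So g(9) = 0.
Stack C is a plain Nim stack of size 6, so its Grundy value is 6.
The value of a disjunctive sum is the nim-sum of the parts.
Combined value = 9 ⊕ 0 ⊕ 6 = 15.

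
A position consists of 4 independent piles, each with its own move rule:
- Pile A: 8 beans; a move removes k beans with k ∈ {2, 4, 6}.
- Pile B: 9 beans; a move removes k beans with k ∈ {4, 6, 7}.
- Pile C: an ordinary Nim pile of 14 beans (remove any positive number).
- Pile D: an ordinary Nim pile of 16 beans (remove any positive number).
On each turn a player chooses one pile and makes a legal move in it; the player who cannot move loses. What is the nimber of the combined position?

28

For pile A, compute g(0), g(1), … with moves {2, 4, 6}:
g(0) = mex{} = 0
g(1) = mex{} = 0
g(2) = mex{0} = 1
g(3) = mex{0} = 1
g(4) = mex{0,1} = 2
g(5) = mex{0,1} = 2
g(6) = mex{0,1,2} = 3
g(7) = mex{0,1,2} = 3
g(8) = mex{1,2,3} = 0
So g(8) = 0.
Grundy values for pile B (subtraction set {4, 6, 7}):
g(0) = mex{} = 0
g(1) = mex{} = 0
g(2) = mex{} = 0
g(3) = mex{} = 0
g(4) = mex{0} = 1
g(5) = mex{0} = 1
g(6) = mex{0} = 1
g(7) = mex{0} = 1
g(8) = mex{0,1} = 2
g(9) = mex{0,1} = 2
So g(9) = 2.
Pile C is a plain Nim pile of size 14, so its Grundy value is 14.
Pile D is a plain Nim pile of size 16, so its Grundy value is 16.
The value of a disjunctive sum is the nim-sum of the parts.
Combined value = 0 XOR 2 XOR 14 XOR 16 = 28.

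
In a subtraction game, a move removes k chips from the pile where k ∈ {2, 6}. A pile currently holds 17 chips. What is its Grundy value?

0

Compute g(0), g(1), … for moves {2, 6}:
k:     0  1  2  3  4  5  6  7  8  9 10 11 12 13 14 15 16 17
g(k):  0  0  1  1  0  0  1  1  0  0  1  1  0  0  1  1  0  0
So g(17) = 0.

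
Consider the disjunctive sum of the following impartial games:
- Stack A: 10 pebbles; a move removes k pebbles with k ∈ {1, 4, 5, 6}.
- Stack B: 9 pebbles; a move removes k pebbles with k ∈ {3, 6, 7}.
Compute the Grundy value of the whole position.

2

For stack A, compute g(0), g(1), … with moves {1, 4, 5, 6}:
g(0) = mex{} = 0
g(1) = mex{0} = 1
g(2) = mex{1} = 0
g(3) = mex{0} = 1
g(4) = mex{0,1} = 2
g(5) = mex{0,1,2} = 3
g(6) = mex{0,1,3} = 2
g(7) = mex{0,1,2} = 3
g(8) = mex{0,1,2,3} = 4
g(9) = mex{1,2,3,4} = 0
g(10) = mex{0,2,3} = 1
So g(10) = 1.
Build the Grundy sequence for stack B with g(k) = mex{g(k−s) : s ∈ {3, 6, 7}, s ≤ k}:
k:     0  1  2  3  4  5  6  7  8  9
g(k):  0  0  0  1  1  1  2  2  2  3
So g(9) = 3.
By the Sprague-Grundy theorem, the Grundy value of a sum of independent games is the XOR of the component values.
Combined value = 1 XOR 3 = 2.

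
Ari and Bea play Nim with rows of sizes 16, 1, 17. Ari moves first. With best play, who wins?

Compute the nim-sum pairwise:
16 ^ 1 = 17
17 ^ 17 = 0
The nim-sum is 0, so this is a P-position: the player to move is in a losing position under optimal play; Ari is about to move from it and so loses — Bea wins.

Bea wins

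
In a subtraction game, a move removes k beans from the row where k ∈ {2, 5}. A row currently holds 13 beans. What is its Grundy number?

1

Build the Grundy sequence with g(k) = mex{g(k−s) : s ∈ {2, 5}, s ≤ k}:
g(0) = mex{} = 0
g(1) = mex{} = 0
g(2) = mex{0} = 1
g(3) = mex{0} = 1
g(4) = mex{1} = 0
g(5) = mex{0,1} = 2
g(6) = mex{0} = 1
g(7) = mex{1,2} = 0
g(8) = mex{1} = 0
g(9) = mex{0} = 1
g(10) = mex{0,2} = 1
g(11) = mex{1} = 0
g(12) = mex{0,1} = 2
g(13) = mex{0} = 1
So g(13) = 1.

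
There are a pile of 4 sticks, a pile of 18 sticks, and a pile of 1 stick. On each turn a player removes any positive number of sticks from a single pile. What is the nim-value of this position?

23

Bitwise XOR of the heap sizes:
  00100  (4)
  10010  (18)
  00001  (1)
  -----
  10111  (23)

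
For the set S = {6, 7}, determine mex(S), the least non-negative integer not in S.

0

0 is not in the set, so the mex is 0.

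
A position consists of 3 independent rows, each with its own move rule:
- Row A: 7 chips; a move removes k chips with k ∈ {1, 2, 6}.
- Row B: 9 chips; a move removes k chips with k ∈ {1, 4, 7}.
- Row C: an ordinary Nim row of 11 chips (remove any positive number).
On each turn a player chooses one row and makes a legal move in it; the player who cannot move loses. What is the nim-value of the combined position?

10

Grundy values for row A (subtraction set {1, 2, 6}):
k:     0  1  2  3  4  5  6  7
g(k):  0  1  2  0  1  2  3  0
So g(7) = 0.
Grundy values for row B (subtraction set {1, 4, 7}):
g(0) = mex{} = 0
g(1) = mex{0} = 1
g(2) = mex{1} = 0
g(3) = mex{0} = 1
g(4) = mex{0,1} = 2
g(5) = mex{1,2} = 0
g(6) = mex{0} = 1
g(7) = mex{0,1} = 2
g(8) = mex{1,2} = 0
g(9) = mex{0} = 1
So g(9) = 1.
Row C is a plain Nim row of size 11, so its Grundy value is 11.
By the Sprague-Grundy theorem, the Grundy value of a sum of independent games is the XOR of the component values.
Combined value = 0 XOR 1 XOR 11 = 10.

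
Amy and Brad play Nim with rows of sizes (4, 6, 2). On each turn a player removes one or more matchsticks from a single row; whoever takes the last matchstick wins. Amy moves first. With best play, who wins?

Bitwise XOR of the heap sizes:
  100  (4)
  110  (6)
  010  (2)
  ---
  000  (0)
The nim-sum is 0, so this is a P-position: the player to move is in a losing position under optimal play; Amy is about to move from it and so loses — Brad wins.

Brad wins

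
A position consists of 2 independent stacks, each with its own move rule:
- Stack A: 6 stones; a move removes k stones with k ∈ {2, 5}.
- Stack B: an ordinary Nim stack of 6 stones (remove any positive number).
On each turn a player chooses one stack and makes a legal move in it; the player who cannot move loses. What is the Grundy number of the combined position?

7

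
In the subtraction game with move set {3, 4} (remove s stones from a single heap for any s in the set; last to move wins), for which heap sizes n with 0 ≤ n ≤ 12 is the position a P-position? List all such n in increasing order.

Compute g(0), g(1), … for moves {3, 4}:
g(0) = mex{} = 0
g(1) = mex{} = 0
g(2) = mex{} = 0
g(3) = mex{0} = 1
g(4) = mex{0} = 1
g(5) = mex{0} = 1
g(6) = mex{0,1} = 2
g(7) = mex{1} = 0
g(8) = mex{1} = 0
g(9) = mex{1,2} = 0
g(10) = mex{0,2} = 1
g(11) = mex{0} = 1
g(12) = mex{0} = 1
The P-positions (g = 0) in 0..12 are 0, 1, 2, 7, 8, 9.

0, 1, 2, 7, 8, 9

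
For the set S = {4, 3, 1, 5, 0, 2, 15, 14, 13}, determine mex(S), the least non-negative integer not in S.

6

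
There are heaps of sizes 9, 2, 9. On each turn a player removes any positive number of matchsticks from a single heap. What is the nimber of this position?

2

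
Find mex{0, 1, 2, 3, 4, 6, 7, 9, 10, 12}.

5

The values 0, 1, 2, 3, 4 are all present; 5 is the first non-negative integer missing from the set.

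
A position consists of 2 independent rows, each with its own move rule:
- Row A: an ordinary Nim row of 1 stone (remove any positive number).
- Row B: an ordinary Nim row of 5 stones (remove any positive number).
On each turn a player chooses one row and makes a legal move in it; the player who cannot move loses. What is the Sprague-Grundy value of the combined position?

4

Row A is a plain Nim row of size 1, so its Grundy value is 1.
Row B is a plain Nim row of size 5, so its Grundy value is 5.
The value of a disjunctive sum is the nim-sum of the parts.
Combined value = 1 ⊕ 5 = 4.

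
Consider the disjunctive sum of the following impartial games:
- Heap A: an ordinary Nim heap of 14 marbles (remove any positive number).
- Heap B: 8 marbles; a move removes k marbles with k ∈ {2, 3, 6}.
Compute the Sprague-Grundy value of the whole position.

12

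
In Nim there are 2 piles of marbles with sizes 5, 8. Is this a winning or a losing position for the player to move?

Winning position

Bitwise XOR of the heap sizes:
  0101  (5)
  1000  (8)
  ----
  1101  (13)
The nim-sum is 13 ≠ 0, so this is an N-position: the player to move can win.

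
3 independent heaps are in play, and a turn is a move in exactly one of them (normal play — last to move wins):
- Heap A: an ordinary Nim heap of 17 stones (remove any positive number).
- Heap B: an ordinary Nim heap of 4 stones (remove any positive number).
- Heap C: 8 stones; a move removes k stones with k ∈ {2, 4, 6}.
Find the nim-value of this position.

21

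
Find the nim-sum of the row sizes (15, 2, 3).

14

Bitwise XOR of the heap sizes:
  1111  (15)
  0010  (2)
  0011  (3)
  ----
  1110  (14)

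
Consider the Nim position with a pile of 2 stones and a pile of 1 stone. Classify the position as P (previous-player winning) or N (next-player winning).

N-position

Write each in binary and XOR column by column:
  10  (2)
  01  (1)
  --
  11  (3)
The nim-sum is 3 ≠ 0, so this is an N-position: the player to move can win.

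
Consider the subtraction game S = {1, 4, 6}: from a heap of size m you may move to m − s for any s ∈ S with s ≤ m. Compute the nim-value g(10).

Compute g(0), g(1), … for moves {1, 4, 6}:
g(0) = mex{} = 0
g(1) = mex{0} = 1
g(2) = mex{1} = 0
g(3) = mex{0} = 1
g(4) = mex{0,1} = 2
g(5) = mex{1,2} = 0
g(6) = mex{0} = 1
g(7) = mex{1} = 0
g(8) = mex{0,2} = 1
g(9) = mex{0,1} = 2
g(10) = mex{1,2} = 0
So g(10) = 0.

0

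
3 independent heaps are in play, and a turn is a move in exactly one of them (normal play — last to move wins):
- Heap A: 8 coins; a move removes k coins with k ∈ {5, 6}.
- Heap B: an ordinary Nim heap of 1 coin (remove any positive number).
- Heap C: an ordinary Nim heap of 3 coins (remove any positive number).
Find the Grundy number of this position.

Build the Grundy sequence for heap A with g(k) = mex{g(k−s) : s ∈ {5, 6}, s ≤ k}:
g(0) = mex{} = 0
g(1) = mex{} = 0
g(2) = mex{} = 0
g(3) = mex{} = 0
g(4) = mex{} = 0
g(5) = mex{0} = 1
g(6) = mex{0} = 1
g(7) = mex{0} = 1
g(8) = mex{0} = 1
So g(8) = 1.
Heap B is a plain Nim heap of size 1, so its Grundy value is 1.
Heap C is a plain Nim heap of size 3, so its Grundy value is 3.
The value of a disjunctive sum is the nim-sum of the parts.
Combined value = 1 XOR 1 XOR 3 = 3.

3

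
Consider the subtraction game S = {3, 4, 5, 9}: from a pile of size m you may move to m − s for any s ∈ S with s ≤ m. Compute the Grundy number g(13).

2

Build the Grundy sequence with g(k) = mex{g(k−s) : s ∈ {3, 4, 5, 9}, s ≤ k}:
k:     0  1  2  3  4  5  6  7  8  9 10 11 12 13
g(k):  0  0  0  1  1  1  2  2  0  3  3  1  4  2
So g(13) = 2.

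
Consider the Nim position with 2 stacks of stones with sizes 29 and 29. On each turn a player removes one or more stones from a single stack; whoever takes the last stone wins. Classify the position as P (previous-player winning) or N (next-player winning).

P-position

Write each in binary and XOR column by column:
  11101  (29)
  11101  (29)
  -----
  00000  (0)
The nim-sum is 0, so this is a P-position: the player to move is in a losing position under optimal play.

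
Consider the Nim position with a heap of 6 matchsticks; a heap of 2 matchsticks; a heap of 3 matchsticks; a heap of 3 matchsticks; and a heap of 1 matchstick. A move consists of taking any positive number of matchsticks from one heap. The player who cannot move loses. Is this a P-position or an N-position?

N-position

Nim-sum: 6 XOR 2 XOR 3 XOR 3 XOR 1 = 5.
The nim-sum is 5 ≠ 0, so this is an N-position: the player to move can win.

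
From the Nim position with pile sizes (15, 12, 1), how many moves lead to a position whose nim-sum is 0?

1

In binary:
  1111  (15)
  1100  (12)
  0001  (1)
  ----
  0010  (2)
The overall nim-sum is X = 2. A pile of size p has a winning move iff p XOR X < p (reduce it to p XOR X).
  15: 15 XOR 2 = 13 < 15 — winning move (to 13).
  12: 12 XOR 2 = 14 ≥ 12 — no move.
  1: 1 XOR 2 = 3 ≥ 1 — no move.
That gives 1 winning move.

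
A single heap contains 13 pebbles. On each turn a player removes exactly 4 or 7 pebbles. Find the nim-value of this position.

0

Grundy values for subtraction set {4, 7}:
g(0) = mex{} = 0
g(1) = mex{} = 0
g(2) = mex{} = 0
g(3) = mex{} = 0
g(4) = mex{0} = 1
g(5) = mex{0} = 1
g(6) = mex{0} = 1
g(7) = mex{0} = 1
g(8) = mex{0,1} = 2
g(9) = mex{0,1} = 2
g(10) = mex{0,1} = 2
g(11) = mex{1} = 0
g(12) = mex{1,2} = 0
g(13) = mex{1,2} = 0
So g(13) = 0.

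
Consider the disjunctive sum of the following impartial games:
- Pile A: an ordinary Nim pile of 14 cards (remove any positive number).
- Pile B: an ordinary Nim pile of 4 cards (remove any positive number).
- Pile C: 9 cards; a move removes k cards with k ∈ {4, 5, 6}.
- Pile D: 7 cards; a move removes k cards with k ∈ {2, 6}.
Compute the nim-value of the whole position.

Pile A is a plain Nim pile of size 14, so its Grundy value is 14.
Pile B is a plain Nim pile of size 4, so its Grundy value is 4.
Grundy values for pile C (subtraction set {4, 5, 6}):
g(0) = mex{} = 0
g(1) = mex{} = 0
g(2) = mex{} = 0
g(3) = mex{} = 0
g(4) = mex{0} = 1
g(5) = mex{0} = 1
g(6) = mex{0} = 1
g(7) = mex{0} = 1
g(8) = mex{0,1} = 2
g(9) = mex{0,1} = 2
So g(9) = 2.
Build the Grundy sequence for pile D with g(k) = mex{g(k−s) : s ∈ {2, 6}, s ≤ k}:
k:     0  1  2  3  4  5  6  7
g(k):  0  0  1  1  0  0  1  1
So g(7) = 1.
By the Sprague-Grundy theorem, the Grundy value of a sum of independent games is the XOR of the component values.
Combined value = 14 ⊕ 4 ⊕ 2 ⊕ 1 = 9.

9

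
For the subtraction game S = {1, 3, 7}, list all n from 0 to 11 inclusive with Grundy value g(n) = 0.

0, 2, 4, 6, 8, 10

Compute g(0), g(1), … for moves {1, 3, 7}:
g(0) = mex{} = 0
g(1) = mex{0} = 1
g(2) = mex{1} = 0
g(3) = mex{0} = 1
g(4) = mex{1} = 0
g(5) = mex{0} = 1
g(6) = mex{1} = 0
g(7) = mex{0} = 1
g(8) = mex{1} = 0
g(9) = mex{0} = 1
g(10) = mex{1} = 0
g(11) = mex{0} = 1
The P-positions (g = 0) in 0..11 are 0, 2, 4, 6, 8, 10.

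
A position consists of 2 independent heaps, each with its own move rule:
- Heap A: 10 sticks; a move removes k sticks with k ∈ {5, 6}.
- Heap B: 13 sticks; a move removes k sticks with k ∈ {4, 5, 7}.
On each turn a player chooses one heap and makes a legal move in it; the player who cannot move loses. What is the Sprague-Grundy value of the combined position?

2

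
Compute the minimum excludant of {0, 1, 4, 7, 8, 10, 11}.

2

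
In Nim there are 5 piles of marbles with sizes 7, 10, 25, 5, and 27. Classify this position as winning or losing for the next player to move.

Winning position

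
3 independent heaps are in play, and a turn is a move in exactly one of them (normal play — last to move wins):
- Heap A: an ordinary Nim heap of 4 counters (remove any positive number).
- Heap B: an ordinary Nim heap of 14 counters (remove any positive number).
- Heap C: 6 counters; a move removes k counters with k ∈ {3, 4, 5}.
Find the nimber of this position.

8

Heap A is a plain Nim heap of size 4, so its Grundy value is 4.
Heap B is a plain Nim heap of size 14, so its Grundy value is 14.
Build the Grundy sequence for heap C with g(k) = mex{g(k−s) : s ∈ {3, 4, 5}, s ≤ k}:
k:     0  1  2  3  4  5  6
g(k):  0  0  0  1  1  1  2
So g(6) = 2.
By the Sprague-Grundy theorem, the Grundy value of a sum of independent games is the XOR of the component values.
Combined value = 4 XOR 14 XOR 2 = 8.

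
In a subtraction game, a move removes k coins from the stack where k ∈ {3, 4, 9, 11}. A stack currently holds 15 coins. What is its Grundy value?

0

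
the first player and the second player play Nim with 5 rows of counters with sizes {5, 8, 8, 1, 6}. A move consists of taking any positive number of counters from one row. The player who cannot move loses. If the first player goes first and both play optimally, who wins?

the first player wins

Compute the nim-sum pairwise:
5 XOR 8 = 13
13 XOR 8 = 5
5 XOR 1 = 4
4 XOR 6 = 2
The nim-sum is 2 ≠ 0, so this is an N-position: the player to move can win; the first player has a winning move.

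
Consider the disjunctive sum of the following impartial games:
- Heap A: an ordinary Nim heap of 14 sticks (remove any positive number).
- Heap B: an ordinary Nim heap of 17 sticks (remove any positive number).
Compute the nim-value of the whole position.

31

Heap A is a plain Nim heap of size 14, so its Grundy value is 14.
Heap B is a plain Nim heap of size 17, so its Grundy value is 17.
The value of a disjunctive sum is the nim-sum of the parts.
Combined value = 14 ⊕ 17 = 31.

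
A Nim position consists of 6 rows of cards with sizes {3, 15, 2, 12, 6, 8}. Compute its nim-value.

12

In binary:
  0011  (3)
  1111  (15)
  0010  (2)
  1100  (12)
  0110  (6)
  1000  (8)
  ----
  1100  (12)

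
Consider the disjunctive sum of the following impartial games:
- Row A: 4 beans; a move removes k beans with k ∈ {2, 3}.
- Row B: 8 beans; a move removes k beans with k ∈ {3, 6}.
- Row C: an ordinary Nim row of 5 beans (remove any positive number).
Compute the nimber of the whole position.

For row A, compute g(0), g(1), … with moves {2, 3}:
g(0) = mex{} = 0
g(1) = mex{} = 0
g(2) = mex{0} = 1
g(3) = mex{0} = 1
g(4) = mex{0,1} = 2
So g(4) = 2.
Grundy values for row B (subtraction set {3, 6}):
g(0) = mex{} = 0
g(1) = mex{} = 0
g(2) = mex{} = 0
g(3) = mex{0} = 1
g(4) = mex{0} = 1
g(5) = mex{0} = 1
g(6) = mex{0,1} = 2
g(7) = mex{0,1} = 2
g(8) = mex{0,1} = 2
So g(8) = 2.
Row C is a plain Nim row of size 5, so its Grundy value is 5.
By the Sprague-Grundy theorem, the Grundy value of a sum of independent games is the XOR of the component values.
Combined value = 2 XOR 2 XOR 5 = 5.

5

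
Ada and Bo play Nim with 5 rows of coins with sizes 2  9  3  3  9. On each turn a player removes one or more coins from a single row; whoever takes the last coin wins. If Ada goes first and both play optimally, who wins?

Ada wins

Compute the nim-sum pairwise:
2 ^ 9 = 11
11 ^ 3 = 8
8 ^ 3 = 11
11 ^ 9 = 2
The nim-sum is 2 ≠ 0, so this is an N-position: the player to move can win; Ada has a winning move.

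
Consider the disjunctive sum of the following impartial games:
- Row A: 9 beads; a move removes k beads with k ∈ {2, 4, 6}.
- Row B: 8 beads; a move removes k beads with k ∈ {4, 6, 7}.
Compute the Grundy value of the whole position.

Build the Grundy sequence for row A with g(k) = mex{g(k−s) : s ∈ {2, 4, 6}, s ≤ k}:
g(0) = mex{} = 0
g(1) = mex{} = 0
g(2) = mex{0} = 1
g(3) = mex{0} = 1
g(4) = mex{0,1} = 2
g(5) = mex{0,1} = 2
g(6) = mex{0,1,2} = 3
g(7) = mex{0,1,2} = 3
g(8) = mex{1,2,3} = 0
g(9) = mex{1,2,3} = 0
So g(9) = 0.
Grundy values for row B (subtraction set {4, 6, 7}):
g(0) = mex{} = 0
g(1) = mex{} = 0
g(2) = mex{} = 0
g(3) = mex{} = 0
g(4) = mex{0} = 1
g(5) = mex{0} = 1
g(6) = mex{0} = 1
g(7) = mex{0} = 1
g(8) = mex{0,1} = 2
So g(8) = 2.
The value of a disjunctive sum is the nim-sum of the parts.
Combined value = 0 XOR 2 = 2.

2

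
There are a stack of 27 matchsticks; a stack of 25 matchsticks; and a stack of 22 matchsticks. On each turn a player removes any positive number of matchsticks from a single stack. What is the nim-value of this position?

20

Compute the nim-sum pairwise:
27 XOR 25 = 2
2 XOR 22 = 20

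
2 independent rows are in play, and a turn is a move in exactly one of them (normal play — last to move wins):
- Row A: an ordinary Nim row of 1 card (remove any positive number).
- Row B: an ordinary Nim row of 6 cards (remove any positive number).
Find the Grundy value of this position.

Row A is a plain Nim row of size 1, so its Grundy value is 1.
Row B is a plain Nim row of size 6, so its Grundy value is 6.
By the Sprague-Grundy theorem, the Grundy value of a sum of independent games is the XOR of the component values.
Combined value = 1 ⊕ 6 = 7.

7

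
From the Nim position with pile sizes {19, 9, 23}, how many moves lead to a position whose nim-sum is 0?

Nim-sum: 19 XOR 9 XOR 23 = 13.
The overall nim-sum is X = 13. A pile of size p has a winning move iff p XOR X < p (reduce it to p XOR X).
  19: 19 XOR 13 = 30 ≥ 19 — no move.
  9: 9 XOR 13 = 4 < 9 — winning move (to 4).
  23: 23 XOR 13 = 26 ≥ 23 — no move.
That gives 1 winning move.

1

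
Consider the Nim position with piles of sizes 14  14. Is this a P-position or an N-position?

P-position

Bitwise XOR of the heap sizes:
  1110  (14)
  1110  (14)
  ----
  0000  (0)
The nim-sum is 0, so this is a P-position: the player to move is in a losing position under optimal play.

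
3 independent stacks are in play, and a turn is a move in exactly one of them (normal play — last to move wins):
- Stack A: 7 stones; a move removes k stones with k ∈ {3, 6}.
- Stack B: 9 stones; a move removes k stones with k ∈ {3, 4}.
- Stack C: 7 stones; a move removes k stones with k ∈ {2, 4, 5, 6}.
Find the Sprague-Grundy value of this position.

1

For stack A, compute g(0), g(1), … with moves {3, 6}:
g(0) = mex{} = 0
g(1) = mex{} = 0
g(2) = mex{} = 0
g(3) = mex{0} = 1
g(4) = mex{0} = 1
g(5) = mex{0} = 1
g(6) = mex{0,1} = 2
g(7) = mex{0,1} = 2
So g(7) = 2.
Grundy values for stack B (subtraction set {3, 4}):
g(0) = mex{} = 0
g(1) = mex{} = 0
g(2) = mex{} = 0
g(3) = mex{0} = 1
g(4) = mex{0} = 1
g(5) = mex{0} = 1
g(6) = mex{0,1} = 2
g(7) = mex{1} = 0
g(8) = mex{1} = 0
g(9) = mex{1,2} = 0
So g(9) = 0.
For stack C, compute g(0), g(1), … with moves {2, 4, 5, 6}:
g(0) = mex{} = 0
g(1) = mex{} = 0
g(2) = mex{0} = 1
g(3) = mex{0} = 1
g(4) = mex{0,1} = 2
g(5) = mex{0,1} = 2
g(6) = mex{0,1,2} = 3
g(7) = mex{0,1,2} = 3
So g(7) = 3.
By the Sprague-Grundy theorem, the Grundy value of a sum of independent games is the XOR of the component values.
Combined value = 2 XOR 0 XOR 3 = 1.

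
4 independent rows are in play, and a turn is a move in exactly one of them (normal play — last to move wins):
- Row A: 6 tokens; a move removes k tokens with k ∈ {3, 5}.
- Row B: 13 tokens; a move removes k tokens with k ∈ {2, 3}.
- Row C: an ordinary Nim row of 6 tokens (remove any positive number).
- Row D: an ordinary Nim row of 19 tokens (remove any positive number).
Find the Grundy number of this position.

22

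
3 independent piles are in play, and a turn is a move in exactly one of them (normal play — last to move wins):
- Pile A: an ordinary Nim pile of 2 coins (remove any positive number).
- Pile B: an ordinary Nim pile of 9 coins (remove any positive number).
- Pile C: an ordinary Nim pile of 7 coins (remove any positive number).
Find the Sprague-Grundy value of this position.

12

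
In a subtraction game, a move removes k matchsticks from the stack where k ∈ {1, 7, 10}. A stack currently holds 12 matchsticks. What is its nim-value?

Grundy values for subtraction set {1, 7, 10}:
k:     0  1  2  3  4  5  6  7  8  9 10 11 12
g(k):  0  1  0  1  0  1  0  1  0  1  2  3  2
So g(12) = 2.

2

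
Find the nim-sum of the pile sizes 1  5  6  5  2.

Compute the nim-sum pairwise:
1 ⊕ 5 = 4
4 ⊕ 6 = 2
2 ⊕ 5 = 7
7 ⊕ 2 = 5

5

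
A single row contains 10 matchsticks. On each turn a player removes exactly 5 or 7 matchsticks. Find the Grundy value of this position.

2

Grundy values for subtraction set {5, 7}:
k:     0  1  2  3  4  5  6  7  8  9 10
g(k):  0  0  0  0  0  1  1  1  1  1  2
So g(10) = 2.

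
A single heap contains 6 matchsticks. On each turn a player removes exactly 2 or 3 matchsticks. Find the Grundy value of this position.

Grundy values for subtraction set {2, 3}:
k:     0  1  2  3  4  5  6
g(k):  0  0  1  1  2  0  0
So g(6) = 0.

0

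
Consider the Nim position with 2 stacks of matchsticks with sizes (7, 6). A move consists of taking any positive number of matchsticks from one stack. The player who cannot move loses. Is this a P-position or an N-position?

N-position

Nim-sum: 7 ⊕ 6 = 1.
The nim-sum is 1 ≠ 0, so this is an N-position: the player to move can win.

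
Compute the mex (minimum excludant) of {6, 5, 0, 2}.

1

0 is in the set but 1 is not, so the mex is 1.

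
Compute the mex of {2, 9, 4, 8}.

0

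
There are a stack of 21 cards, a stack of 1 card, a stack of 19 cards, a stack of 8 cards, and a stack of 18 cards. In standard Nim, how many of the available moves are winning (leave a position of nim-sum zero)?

Compute the nim-sum pairwise:
21 XOR 1 = 20
20 XOR 19 = 7
7 XOR 8 = 15
15 XOR 18 = 29
The overall nim-sum is X = 29. A stack of size p has a winning move iff p XOR X < p (reduce it to p XOR X).
  21: 21 XOR 29 = 8 < 21 — winning move (to 8).
  1: 1 XOR 29 = 28 ≥ 1 — no move.
  19: 19 XOR 29 = 14 < 19 — winning move (to 14).
  8: 8 XOR 29 = 21 ≥ 8 — no move.
  18: 18 XOR 29 = 15 < 18 — winning move (to 15).
That gives 3 winning moves.

3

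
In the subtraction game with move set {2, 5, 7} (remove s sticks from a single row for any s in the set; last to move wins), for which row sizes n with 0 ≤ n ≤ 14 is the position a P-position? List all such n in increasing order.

0, 1, 4, 10, 13, 14

Compute g(0), g(1), … for moves {2, 5, 7}:
k:     0  1  2  3  4  5  6  7  8  9 10 11 12 13 14
g(k):  0  0  1  1  0  2  1  3  2  2  0  3  1  0  0
The P-positions (g = 0) in 0..14 are 0, 1, 4, 10, 13, 14.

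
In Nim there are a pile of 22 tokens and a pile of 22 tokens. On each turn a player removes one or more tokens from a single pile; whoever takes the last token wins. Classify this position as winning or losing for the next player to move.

Losing position

Compute the nim-sum pairwise:
22 XOR 22 = 0
The nim-sum is 0, so this is a P-position: the player to move is in a losing position under optimal play.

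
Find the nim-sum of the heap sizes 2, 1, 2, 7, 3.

Compute the nim-sum pairwise:
2 ⊕ 1 = 3
3 ⊕ 2 = 1
1 ⊕ 7 = 6
6 ⊕ 3 = 5

5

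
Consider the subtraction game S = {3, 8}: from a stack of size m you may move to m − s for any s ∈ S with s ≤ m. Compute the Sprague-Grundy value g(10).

1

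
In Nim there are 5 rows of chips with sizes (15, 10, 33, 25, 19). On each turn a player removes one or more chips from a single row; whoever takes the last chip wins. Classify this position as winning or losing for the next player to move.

Nim-sum: 15 ^ 10 ^ 33 ^ 25 ^ 19 = 46.
The nim-sum is 46 ≠ 0, so this is an N-position: the player to move can win.

Winning position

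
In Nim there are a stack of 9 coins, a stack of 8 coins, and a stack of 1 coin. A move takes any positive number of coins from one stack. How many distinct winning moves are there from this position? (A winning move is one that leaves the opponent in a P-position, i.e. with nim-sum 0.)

0

Nim-sum: 9 ^ 8 ^ 1 = 0.
The nim-sum is already 0, so every move leaves a nonzero nim-sum — there are no winning moves.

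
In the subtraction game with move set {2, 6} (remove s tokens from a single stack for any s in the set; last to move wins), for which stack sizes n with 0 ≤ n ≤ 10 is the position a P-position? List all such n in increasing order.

0, 1, 4, 5, 8, 9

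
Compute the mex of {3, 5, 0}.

1

0 is in the set but 1 is not, so the mex is 1.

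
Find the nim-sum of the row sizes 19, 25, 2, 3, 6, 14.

3

Compute the nim-sum pairwise:
19 XOR 25 = 10
10 XOR 2 = 8
8 XOR 3 = 11
11 XOR 6 = 13
13 XOR 14 = 3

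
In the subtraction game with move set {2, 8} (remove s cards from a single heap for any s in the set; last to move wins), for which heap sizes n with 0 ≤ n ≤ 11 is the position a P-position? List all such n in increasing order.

0, 1, 4, 5, 10, 11

Grundy values for subtraction set {2, 8}:
g(0) = mex{} = 0
g(1) = mex{} = 0
g(2) = mex{0} = 1
g(3) = mex{0} = 1
g(4) = mex{1} = 0
g(5) = mex{1} = 0
g(6) = mex{0} = 1
g(7) = mex{0} = 1
g(8) = mex{0,1} = 2
g(9) = mex{0,1} = 2
g(10) = mex{1,2} = 0
g(11) = mex{1,2} = 0
The P-positions (g = 0) in 0..11 are 0, 1, 4, 5, 10, 11.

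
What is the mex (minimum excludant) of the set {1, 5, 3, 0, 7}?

The values 0, 1 are all present; 2 is the first non-negative integer missing from the set.

2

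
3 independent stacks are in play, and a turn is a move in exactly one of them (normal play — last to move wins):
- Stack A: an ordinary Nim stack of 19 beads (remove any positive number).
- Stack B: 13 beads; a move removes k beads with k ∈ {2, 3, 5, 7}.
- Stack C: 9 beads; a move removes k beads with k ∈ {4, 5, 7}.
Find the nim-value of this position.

Stack A is a plain Nim stack of size 19, so its Grundy value is 19.
Build the Grundy sequence for stack B with g(k) = mex{g(k−s) : s ∈ {2, 3, 5, 7}, s ≤ k}:
k:     0  1  2  3  4  5  6  7  8  9 10 11 12 13
g(k):  0  0  1  1  2  2  3  3  4  0  0  1  1  2
So g(13) = 2.
Build the Grundy sequence for stack C with g(k) = mex{g(k−s) : s ∈ {4, 5, 7}, s ≤ k}:
k:     0  1  2  3  4  5  6  7  8  9
g(k):  0  0  0  0  1  1  1  1  2  2
So g(9) = 2.
By the Sprague-Grundy theorem, the Grundy value of a sum of independent games is the XOR of the component values.
Combined value = 19 XOR 2 XOR 2 = 19.

19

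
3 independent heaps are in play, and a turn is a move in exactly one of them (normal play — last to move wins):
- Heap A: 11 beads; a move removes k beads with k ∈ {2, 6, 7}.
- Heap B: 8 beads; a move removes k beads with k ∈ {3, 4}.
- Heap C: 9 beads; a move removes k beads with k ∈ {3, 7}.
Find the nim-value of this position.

0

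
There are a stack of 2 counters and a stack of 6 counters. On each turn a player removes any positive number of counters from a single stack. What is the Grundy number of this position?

In binary:
  010  (2)
  110  (6)
  ---
  100  (4)

4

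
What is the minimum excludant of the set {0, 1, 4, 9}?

The values 0, 1 are all present; 2 is the first non-negative integer missing from the set.

2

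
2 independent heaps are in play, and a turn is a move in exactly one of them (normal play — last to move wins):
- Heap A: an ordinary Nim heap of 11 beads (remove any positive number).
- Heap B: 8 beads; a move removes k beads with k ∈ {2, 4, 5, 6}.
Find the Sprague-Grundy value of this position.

Heap A is a plain Nim heap of size 11, so its Grundy value is 11.
Build the Grundy sequence for heap B with g(k) = mex{g(k−s) : s ∈ {2, 4, 5, 6}, s ≤ k}:
k:     0  1  2  3  4  5  6  7  8
g(k):  0  0  1  1  2  2  3  3  0
So g(8) = 0.
The value of a disjunctive sum is the nim-sum of the parts.
Combined value = 11 ⊕ 0 = 11.

11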